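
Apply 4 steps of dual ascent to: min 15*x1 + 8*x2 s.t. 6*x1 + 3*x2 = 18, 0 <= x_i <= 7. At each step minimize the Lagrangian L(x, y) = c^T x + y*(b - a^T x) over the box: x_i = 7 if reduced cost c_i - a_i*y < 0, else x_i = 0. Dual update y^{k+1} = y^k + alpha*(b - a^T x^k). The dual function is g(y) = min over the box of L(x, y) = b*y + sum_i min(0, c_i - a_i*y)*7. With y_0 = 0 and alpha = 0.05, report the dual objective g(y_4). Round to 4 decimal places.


Dual ascent for LP: min 15*x1 + 8*x2, 6*x1 + 3*x2 = 18, 0 <= x_i <= 7
Step 1: y^k = 0.0, reduced costs: (15.0, 8.0)
  x^k = (0.0, 0.0), subgradient = b - a^T x = 18.0
  y^{k+1} = 0.0 + 0.05*18.0 = 0.9
Step 2: y^k = 0.9, reduced costs: (9.6, 5.3)
  x^k = (0.0, 0.0), subgradient = b - a^T x = 18.0
  y^{k+1} = 0.9 + 0.05*18.0 = 1.8
Step 3: y^k = 1.8, reduced costs: (4.2, 2.6)
  x^k = (0.0, 0.0), subgradient = b - a^T x = 18.0
  y^{k+1} = 1.8 + 0.05*18.0 = 2.7
Step 4: y^k = 2.7, reduced costs: (-1.2, -0.1)
  x^k = (7.0, 7.0), subgradient = b - a^T x = -45.0
  y^{k+1} = 2.7 + 0.05*-45.0 = 0.45
Dual objective at y_4 = 0.45: reduced costs (12.3, 6.65), box minimizer x = (0.0, 0.0)
g(y_4) = b*y + (c1 - a1*y)*x1 + (c2 - a2*y)*x2 = 18*0.45 + 12.3*0.0 + 6.65*0.0 = 8.1 + 0.0 + 0.0 = 8.1


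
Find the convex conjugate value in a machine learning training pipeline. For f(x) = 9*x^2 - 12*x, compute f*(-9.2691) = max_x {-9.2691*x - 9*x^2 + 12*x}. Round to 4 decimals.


f*(y) = sup_x {y*x - a*x^2 - b*x} = sup_x {(y-b)*x - a*x^2}
FOC: (y - b) - 2a*x = 0 => x* = (y - b)/(2a)
x* = (-9.2691 + 12)/(2*9) = 0.1517
f*(-9.2691) = (y-b)^2/(4a) = (-9.2691 + 12)^2/(4*9)
= 7.4578/36 = 0.2072


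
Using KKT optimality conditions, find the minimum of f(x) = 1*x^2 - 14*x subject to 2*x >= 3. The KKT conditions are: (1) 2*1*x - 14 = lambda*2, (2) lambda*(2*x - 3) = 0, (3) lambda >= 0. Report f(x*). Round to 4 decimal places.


Step 1: Try lambda = 0 (constraint inactive).
Stationarity: 2*1*x - 14 = 0
x* = 14/(2*1) = 7.0
Check constraint: 2*7.0 = 14.0 >= 3 -- satisfied.
Step 2: Compute optimal value.
f(x*) = 1*7.0^2 - 14*7.0 = -49.0


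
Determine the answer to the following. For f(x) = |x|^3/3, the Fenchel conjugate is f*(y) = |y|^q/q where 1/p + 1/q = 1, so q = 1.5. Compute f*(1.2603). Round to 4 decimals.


The conjugate exponent q satisfies 1/p + 1/q = 1.
p = 3, so q = 3/(3 - 1) = 1.5
|y|^q = 1.2603^1.5 = 1.4149
f*(1.2603) = 1.4149 / 1.5 = 0.9432


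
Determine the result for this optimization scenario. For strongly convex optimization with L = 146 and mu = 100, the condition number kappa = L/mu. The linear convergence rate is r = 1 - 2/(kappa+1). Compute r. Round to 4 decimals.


Step 1: Compute the condition number.
kappa = L/mu = 146/100 = 1.46
Step 2: Compute the convergence rate.
r = 1 - 2/(kappa + 1) = 1 - 2*mu/(L + mu) = (L - mu)/(L + mu) = 46/246 = 0.187


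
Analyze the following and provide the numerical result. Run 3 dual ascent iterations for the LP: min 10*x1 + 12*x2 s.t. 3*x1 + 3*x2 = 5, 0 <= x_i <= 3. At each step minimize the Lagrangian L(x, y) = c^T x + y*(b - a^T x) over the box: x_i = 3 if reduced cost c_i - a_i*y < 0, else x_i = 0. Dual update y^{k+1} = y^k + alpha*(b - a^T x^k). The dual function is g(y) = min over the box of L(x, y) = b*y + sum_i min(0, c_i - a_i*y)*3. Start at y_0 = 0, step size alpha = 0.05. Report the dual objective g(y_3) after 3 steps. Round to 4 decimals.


Dual ascent for LP: min 10*x1 + 12*x2, 3*x1 + 3*x2 = 5, 0 <= x_i <= 3
Step 1: y^k = 0.0, reduced costs: (10.0, 12.0)
  x^k = (0.0, 0.0), subgradient = b - a^T x = 5.0
  y^{k+1} = 0.0 + 0.05*5.0 = 0.25
Step 2: y^k = 0.25, reduced costs: (9.25, 11.25)
  x^k = (0.0, 0.0), subgradient = b - a^T x = 5.0
  y^{k+1} = 0.25 + 0.05*5.0 = 0.5
Step 3: y^k = 0.5, reduced costs: (8.5, 10.5)
  x^k = (0.0, 0.0), subgradient = b - a^T x = 5.0
  y^{k+1} = 0.5 + 0.05*5.0 = 0.75
Dual objective at y_3 = 0.75: reduced costs (7.75, 9.75), box minimizer x = (0.0, 0.0)
g(y_3) = b*y + (c1 - a1*y)*x1 + (c2 - a2*y)*x2 = 5*0.75 + 7.75*0.0 + 9.75*0.0 = 3.75 + 0.0 + 0.0 = 3.75


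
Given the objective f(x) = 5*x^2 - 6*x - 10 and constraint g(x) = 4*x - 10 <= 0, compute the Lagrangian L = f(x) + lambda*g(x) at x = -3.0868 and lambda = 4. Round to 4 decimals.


Step 1: Evaluate f(x).
f(-3.0868) = 5*(-3.0868)^2 - 6*(-3.0868) - 10 = 56.1625
Step 2: Evaluate g(x).
g(-3.0868) = 4*-3.0868 - 10 = -22.3472
Step 3: Compute Lagrangian.
L = 56.1625 + 4*-22.3472 = -33.2263


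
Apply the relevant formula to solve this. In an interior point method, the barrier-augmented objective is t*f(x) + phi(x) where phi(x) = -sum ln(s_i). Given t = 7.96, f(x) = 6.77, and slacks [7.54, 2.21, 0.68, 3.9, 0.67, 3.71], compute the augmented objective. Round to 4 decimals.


Step 1: Compute log-barrier.
ln values: [2.0202, 0.793, -0.3857, 1.361, -0.4005, 1.311]
phi = -(2.0202 + 0.793 - 0.3857 + 1.361 - 0.4005 + 1.311) = -4.6991
Step 2: Compute augmented objective.
t*f(x) = 7.96*6.77 = 53.8892
Total = 53.8892 - 4.6991 = 49.1901


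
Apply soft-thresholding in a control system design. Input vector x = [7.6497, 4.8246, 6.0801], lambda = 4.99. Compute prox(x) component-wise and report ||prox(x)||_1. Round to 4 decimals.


Soft-thresholding with lambda = 4.99:
prox(7.6497) = sign(7.6497)*max(|7.6497| - 4.99, 0) = 2.6597
prox(4.8246) = sign(4.8246)*max(|4.8246| - 4.99, 0) = 0.0
prox(6.0801) = sign(6.0801)*max(|6.0801| - 4.99, 0) = 1.0901
prox(x) = [2.6597, 0.0, 1.0901]
||prox(x)||_1 = 2.6597 + 0.0 + 1.0901 = 3.7498


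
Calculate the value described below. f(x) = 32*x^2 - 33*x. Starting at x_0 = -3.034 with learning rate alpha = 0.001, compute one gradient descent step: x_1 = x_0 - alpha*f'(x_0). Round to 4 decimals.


We compute the gradient at x_0 and apply the update.
f'(x) = 64*x - 33
f'(-3.034) = 64*-3.034 - 33 = -227.176
x_1 = -3.034 - 0.001*-227.176 = -2.8068


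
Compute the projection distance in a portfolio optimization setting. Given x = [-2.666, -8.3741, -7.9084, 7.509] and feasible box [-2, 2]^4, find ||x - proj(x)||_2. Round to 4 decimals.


Project each component onto [-2, 2].
clip(-2.666) = -2.0, clip(-8.3741) = -2.0, clip(-7.9084) = -2.0, clip(7.509) = 2.0
Projection = [-2.0, -2.0, -2.0, 2.0]
Squared diffs: [0.4436, 40.6292, 34.9092, 30.3491]
Distance = sqrt(106.3311) = 10.3117


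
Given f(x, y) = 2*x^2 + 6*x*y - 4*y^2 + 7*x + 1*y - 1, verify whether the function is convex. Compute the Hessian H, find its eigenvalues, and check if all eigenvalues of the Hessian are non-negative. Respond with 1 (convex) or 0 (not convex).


The Hessian of f(x,y) = 2*x^2 + 6*x*y - 4*y^2 + 7*x + 1*y - 1 is:
H = [[4, 6], [6, -8]]
Trace = 4 - 8 = -4
Determinant = 4*-8 - (6)^2 = -68
Discriminant = (-4)^2 - 4*-68 = 288.0
Eigenvalues: lambda_1 = -10.4853, lambda_2 = 6.4853
The function is not convex.

0


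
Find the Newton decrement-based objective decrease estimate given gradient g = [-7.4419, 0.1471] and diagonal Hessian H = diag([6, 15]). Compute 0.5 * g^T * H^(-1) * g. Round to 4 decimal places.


Step 1: H is diagonal, so H^(-1) * g = [-1.2403, 0.0098].
Step 2: g^T H^(-1) g = sum_i g_i^2 / H_ii
  = (-7.4419)^2/6 + (0.1471)^2/15
  = 9.2303 + 0.0014 = 9.2318
Step 3: Objective decrease = 0.5 * g^T H^(-1) g = 4.6159


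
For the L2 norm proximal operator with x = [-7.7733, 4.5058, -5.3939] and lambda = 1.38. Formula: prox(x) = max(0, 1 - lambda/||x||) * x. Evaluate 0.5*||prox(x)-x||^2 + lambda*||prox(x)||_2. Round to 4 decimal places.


Step 1: Compute ||x||.
||x|| = 10.4795
Step 2: Compute scaling factor.
scale = max(0, 1 - 1.38/10.4795) = 0.8683
Step 3: prox(x) = [-6.7497, 3.9125, -4.6836]
||prox(x)|| = 9.0995
Step 4: Proximal objective.
0.5*||prox-x||^2 = 0.9522
lambda*||prox|| = 12.5573
Total = 13.5096


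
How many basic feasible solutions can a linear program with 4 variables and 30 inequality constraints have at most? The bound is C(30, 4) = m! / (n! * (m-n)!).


Each vertex corresponds to some choice of n active constraints out of m, so the number of vertices is at most C(m, n) = m! / (n!(m-n)!).
m = 30, n = 4
Numerator: 30 * 29 * 28 * 27
Denominator: 4! = 24
C(30, 4) = 27405


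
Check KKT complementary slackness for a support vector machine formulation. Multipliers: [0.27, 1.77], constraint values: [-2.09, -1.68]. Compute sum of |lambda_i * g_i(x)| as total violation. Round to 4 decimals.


KKT complementary slackness check:
lambda_1 * g_1 = 0.27 * -2.09 = -0.5643
lambda_2 * g_2 = 1.77 * -1.68 = -2.9736
Total violation = 0.5643 + 2.9736 = 3.5379


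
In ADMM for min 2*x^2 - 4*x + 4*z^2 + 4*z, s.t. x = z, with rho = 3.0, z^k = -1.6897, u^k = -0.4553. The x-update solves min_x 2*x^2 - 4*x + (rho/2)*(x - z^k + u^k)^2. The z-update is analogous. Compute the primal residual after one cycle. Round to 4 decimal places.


ADMM iteration with rho = 3.0, z^k = -1.6897, u^k = -0.4553
Step 1: x-update.
Minimize 2*x^2 - 4*x + (3.0/2)*(x + 1.6897 - 0.4553)^2
FOC: (2*2 + 3.0)*x = 4 + 3.0*(-1.6897 + 0.4553)
x^{k+1} = 0.0424
Step 2: z-update.
Minimize 4*z^2 + 4*z + (3.0/2)*(0.0424 - z - 0.4553)^2
FOC: (2*4 + 3.0)*z = -4 + 3.0*(0.0424 - 0.4553)
z^{k+1} = -0.4762
Step 3: u-update.
u^{k+1} = -0.4553 + 0.0424 + 0.4762 = 0.0633
Step 4: Primal residual = |0.0424 + 0.4762| = 0.5186


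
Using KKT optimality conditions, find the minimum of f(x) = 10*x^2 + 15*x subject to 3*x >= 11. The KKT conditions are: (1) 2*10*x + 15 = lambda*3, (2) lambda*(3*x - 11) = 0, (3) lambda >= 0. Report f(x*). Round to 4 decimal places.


Step 1: Try lambda = 0 (constraint inactive).
x_unc = -15/(2*10) = -0.75
Check: 3*-0.75 = -2.25 < 11 -- violated!
Step 2: Constraint must be active: 3*x = 11
x* = 11/3 = 3.6667 (rounded; the exact value 11/3 is used below)
lambda = (2*10*(11/3) + 15)/3 = 29.4444
Step 3: Compute optimal value.
f(x*) = 10*(11/3)^2 + 15*(11/3) = 189.4444


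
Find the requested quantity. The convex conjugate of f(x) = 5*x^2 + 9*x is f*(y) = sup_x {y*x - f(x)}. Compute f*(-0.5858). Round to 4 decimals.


f*(y) = sup_x {y*x - a*x^2 - b*x} = sup_x {(y-b)*x - a*x^2}
FOC: (y - b) - 2a*x = 0 => x* = (y - b)/(2a)
x* = (-0.5858 - 9)/(2*5) = -0.9586
f*(-0.5858) = (y-b)^2/(4a) = (-0.5858 - 9)^2/(4*5)
= 91.8876/20 = 4.5944


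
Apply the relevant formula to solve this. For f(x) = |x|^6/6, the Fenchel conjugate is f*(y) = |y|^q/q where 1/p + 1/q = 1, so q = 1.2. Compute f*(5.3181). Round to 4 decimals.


The conjugate exponent q satisfies 1/p + 1/q = 1.
p = 6, so q = 6/(6 - 1) = 1.2
|y|^q = 5.3181^1.2 = 7.4286
f*(5.3181) = 7.4286 / 1.2 = 6.1905


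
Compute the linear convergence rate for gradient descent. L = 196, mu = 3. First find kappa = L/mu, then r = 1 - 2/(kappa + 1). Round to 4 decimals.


Step 1: Compute the condition number.
kappa = L/mu = 196/3 = 65.3333
Step 2: Compute the convergence rate.
r = 1 - 2/(kappa + 1) = 1 - 2*mu/(L + mu) = (L - mu)/(L + mu) = 193/199 = 0.9698


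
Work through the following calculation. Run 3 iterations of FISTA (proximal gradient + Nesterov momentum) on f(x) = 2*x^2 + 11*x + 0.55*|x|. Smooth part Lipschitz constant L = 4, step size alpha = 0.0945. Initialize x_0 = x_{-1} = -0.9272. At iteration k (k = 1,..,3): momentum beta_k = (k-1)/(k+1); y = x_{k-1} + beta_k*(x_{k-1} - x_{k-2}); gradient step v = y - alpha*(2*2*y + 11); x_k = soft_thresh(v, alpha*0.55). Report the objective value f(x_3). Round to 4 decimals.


FISTA on f(x) = 2*x^2 + 11*x + 0.55*|x|
L = 4, alpha = 0.0945
Iteration 1: beta = 0.0, y = -0.9272 + 0.0*(-0.9272 + 0.9272) = -0.9272
  grad(y) = 7.2912, v = y - alpha*grad = -1.6162
  prox(v) = soft_thresh(-1.6162, 0.052) = -1.5642
Iteration 2: beta = 0.3333, y = -1.5642 + 0.3333*(-1.5642 + 0.9272) = -1.7766
  grad(y) = 3.8936, v = y - alpha*grad = -2.1445
  prox(v) = soft_thresh(-2.1445, 0.052) = -2.0926
Iteration 3: beta = 0.5, y = -2.0926 + 0.5*(-2.0926 + 1.5642) = -2.3567
  grad(y) = 1.5731, v = y - alpha*grad = -2.5054
  prox(v) = soft_thresh(-2.5054, 0.052) = -2.4534
f(x_3) = 2*(-2.4534)^2 + 11*(-2.4534) + 0.55*|-2.4534| = -13.5997


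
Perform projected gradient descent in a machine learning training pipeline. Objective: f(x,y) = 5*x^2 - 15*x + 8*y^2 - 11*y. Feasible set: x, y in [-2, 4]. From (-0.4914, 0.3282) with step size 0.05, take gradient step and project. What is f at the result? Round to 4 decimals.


Step 1: Compute gradient at (-0.4914, 0.3282).
grad_x = 2*5*-0.4914 - 15 = -19.914
grad_y = 2*8*0.3282 - 11 = -5.7488
Step 2: Gradient step.
x_raw = -0.4914 - 0.05*-19.914 = 0.5043
y_raw = 0.3282 - 0.05*-5.7488 = 0.6156
Step 3: Project onto [-2, 4].
x_proj = clip(0.5043) = 0.5043
y_proj = clip(0.6156) = 0.6156
Step 4: Evaluate f.
f(0.5043, 0.6156) = -10.0328


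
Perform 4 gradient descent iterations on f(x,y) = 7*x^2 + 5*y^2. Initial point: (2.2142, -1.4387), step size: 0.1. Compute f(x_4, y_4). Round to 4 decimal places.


Gradient descent on f(x,y) = 7*x^2 + 5*y^2.
Starting point: (2.2142, -1.4387), alpha = 0.1
Step 1: grad_x = 2*7*2.2142 = 30.9988, grad_y = 2*5*-1.4387 = -14.387
  x_1 = 2.2142 - 0.1*30.9988 = -0.8857
  y_1 = -1.4387 - 0.1*-14.387 = 0.0
Step 2: grad_x = 2*7*-0.8857 = -12.3995, grad_y = 2*5*0.0 = 0.0
  x_2 = -0.8857 - 0.1*-12.3995 = 0.3543
  y_2 = 0.0 - 0.1*0.0 = 0.0
Step 3: grad_x = 2*7*0.3543 = 4.9598, grad_y = 2*5*0.0 = 0.0
  x_3 = 0.3543 - 0.1*4.9598 = -0.1417
  y_3 = 0.0 - 0.1*0.0 = 0.0
Step 4: grad_x = 2*7*-0.1417 = -1.9839, grad_y = 2*5*0.0 = 0.0
  x_4 = -0.1417 - 0.1*-1.9839 = 0.0567
  y_4 = 0.0 - 0.1*0.0 = 0.0
f(0.0567, 0.0) = 7*0.0567^2 + 5*0.0^2 = 0.0225


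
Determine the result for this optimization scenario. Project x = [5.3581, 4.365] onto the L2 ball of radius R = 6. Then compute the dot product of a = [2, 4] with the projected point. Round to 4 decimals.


Step 1: Compute ||x|| (intermediates to 6 decimals).
||x|| = sqrt(5.3581^2 + 4.365^2) = 6.911039
Step 2: Project.
Since ||x|| > R, scale = R/||x|| = 6/6.911039 = 0.868176, proj(x) = scale * x
proj(x) = [4.651774, 3.789588]
Step 3: Dot product.
a^T * proj(x) = 2*4.651774 + 4*3.789588 = 24.4619


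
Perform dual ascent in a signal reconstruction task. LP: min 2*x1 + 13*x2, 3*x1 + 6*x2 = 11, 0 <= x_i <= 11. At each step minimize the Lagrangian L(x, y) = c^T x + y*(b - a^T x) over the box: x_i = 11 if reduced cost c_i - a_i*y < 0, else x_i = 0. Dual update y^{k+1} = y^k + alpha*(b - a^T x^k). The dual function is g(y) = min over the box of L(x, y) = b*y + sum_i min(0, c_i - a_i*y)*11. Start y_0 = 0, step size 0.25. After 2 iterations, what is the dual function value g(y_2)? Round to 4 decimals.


Dual ascent for LP: min 2*x1 + 13*x2, 3*x1 + 6*x2 = 11, 0 <= x_i <= 11
Step 1: y^k = 0.0, reduced costs: (2.0, 13.0)
  x^k = (0.0, 0.0), subgradient = b - a^T x = 11.0
  y^{k+1} = 0.0 + 0.25*11.0 = 2.75
Step 2: y^k = 2.75, reduced costs: (-6.25, -3.5)
  x^k = (11.0, 11.0), subgradient = b - a^T x = -88.0
  y^{k+1} = 2.75 + 0.25*-88.0 = -19.25
Dual objective at y_2 = -19.25: reduced costs (59.75, 128.5), box minimizer x = (0.0, 0.0)
g(y_2) = b*y + (c1 - a1*y)*x1 + (c2 - a2*y)*x2 = 11*(-19.25) + 59.75*0.0 + 128.5*0.0 = -211.75 + 0.0 + 0.0 = -211.75


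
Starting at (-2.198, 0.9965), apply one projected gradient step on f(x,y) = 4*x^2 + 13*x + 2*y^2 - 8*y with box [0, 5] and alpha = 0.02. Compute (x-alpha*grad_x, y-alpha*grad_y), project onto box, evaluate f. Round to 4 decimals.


Step 1: Compute gradient at (-2.198, 0.9965).
grad_x = 2*4*-2.198 + 13 = -4.584
grad_y = 2*2*0.9965 - 8 = -4.014
Step 2: Gradient step.
x_raw = -2.198 - 0.02*-4.584 = -2.1063
y_raw = 0.9965 - 0.02*-4.014 = 1.0768
Step 3: Project onto [0, 5].
x_proj = clip(-2.1063) = 0.0
y_proj = clip(1.0768) = 1.0768
Step 4: Evaluate f.
f(0.0, 1.0768) = -6.2953


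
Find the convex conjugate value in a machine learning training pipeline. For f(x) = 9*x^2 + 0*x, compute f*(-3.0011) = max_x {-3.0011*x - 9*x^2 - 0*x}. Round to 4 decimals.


f*(y) = sup_x {y*x - a*x^2 - b*x} = sup_x {(y-b)*x - a*x^2}
FOC: (y - b) - 2a*x = 0 => x* = (y - b)/(2a)
x* = (-3.0011 - 0)/(2*9) = -0.1667
f*(-3.0011) = (y-b)^2/(4a) = (-3.0011 - 0)^2/(4*9)
= 9.0066/36 = 0.2502


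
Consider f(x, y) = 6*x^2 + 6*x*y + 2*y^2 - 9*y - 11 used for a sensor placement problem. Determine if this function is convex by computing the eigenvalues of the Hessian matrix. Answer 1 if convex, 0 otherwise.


The Hessian of f(x,y) = 6*x^2 + 6*x*y + 2*y^2 - 9*y - 11 is:
H = [[12, 6], [6, 4]]
Trace = 12 + 4 = 16
Determinant = 12*4 - (6)^2 = 12
Discriminant = (16)^2 - 4*12 = 208.0
Eigenvalues: lambda_1 = 0.7889, lambda_2 = 15.2111
The function is convex.

1


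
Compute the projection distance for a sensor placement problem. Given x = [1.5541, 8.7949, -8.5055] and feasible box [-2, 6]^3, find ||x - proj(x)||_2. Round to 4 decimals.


Project each component onto [-2, 6].
clip(1.5541) = 1.5541, clip(8.7949) = 6.0, clip(-8.5055) = -2.0
Projection = [1.5541, 6.0, -2.0]
Squared diffs: [0.0, 7.8115, 42.3215]
Distance = sqrt(50.133) = 7.0805


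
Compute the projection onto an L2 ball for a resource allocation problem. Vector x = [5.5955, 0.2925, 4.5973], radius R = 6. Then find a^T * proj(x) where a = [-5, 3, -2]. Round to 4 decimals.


Step 1: Compute ||x|| (intermediates to 6 decimals).
||x|| = sqrt(5.5955^2 + 0.2925^2 + 4.5973^2) = 7.247782
Step 2: Project.
Since ||x|| > R, scale = R/||x|| = 6/7.247782 = 0.827839, proj(x) = scale * x
proj(x) = [4.632173, 0.242143, 3.805824]
Step 3: Dot product.
a^T * proj(x) = -5*4.632173 + 3*0.242143 - 2*3.805824 = -30.0461


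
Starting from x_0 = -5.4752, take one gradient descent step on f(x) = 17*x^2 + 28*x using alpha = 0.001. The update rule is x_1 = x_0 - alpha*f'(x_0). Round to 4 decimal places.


We compute the gradient at x_0 and apply the update.
f'(x) = 34*x + 28
f'(-5.4752) = 34*-5.4752 + 28 = -158.1568
x_1 = -5.4752 - 0.001*-158.1568 = -5.317


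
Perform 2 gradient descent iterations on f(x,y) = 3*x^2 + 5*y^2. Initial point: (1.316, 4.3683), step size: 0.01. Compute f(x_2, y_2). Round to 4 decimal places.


Gradient descent on f(x,y) = 3*x^2 + 5*y^2.
Starting point: (1.316, 4.3683), alpha = 0.01
Step 1: grad_x = 2*3*1.316 = 7.896, grad_y = 2*5*4.3683 = 43.683
  x_1 = 1.316 - 0.01*7.896 = 1.237
  y_1 = 4.3683 - 0.01*43.683 = 3.9315
Step 2: grad_x = 2*3*1.237 = 7.4222, grad_y = 2*5*3.9315 = 39.3147
  x_2 = 1.237 - 0.01*7.4222 = 1.1628
  y_2 = 3.9315 - 0.01*39.3147 = 3.5383
f(1.1628, 3.5383) = 3*1.1628^2 + 5*3.5383^2 = 66.6551


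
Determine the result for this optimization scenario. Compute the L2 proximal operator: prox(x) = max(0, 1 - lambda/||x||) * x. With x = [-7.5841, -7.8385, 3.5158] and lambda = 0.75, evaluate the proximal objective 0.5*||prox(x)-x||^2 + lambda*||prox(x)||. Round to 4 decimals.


Step 1: Compute ||x||.
||x|| = 11.4596
Step 2: Compute scaling factor.
scale = max(0, 1 - 0.75/11.4596) = 0.9346
Step 3: prox(x) = [-7.0877, -7.3255, 3.2857]
||prox(x)|| = 10.7096
Step 4: Proximal objective.
0.5*||prox-x||^2 = 0.2813
lambda*||prox|| = 8.0322
Total = 8.3134


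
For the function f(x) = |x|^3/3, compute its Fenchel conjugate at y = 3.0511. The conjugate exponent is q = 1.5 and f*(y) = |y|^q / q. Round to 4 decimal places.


The conjugate exponent q satisfies 1/p + 1/q = 1.
p = 3, so q = 3/(3 - 1) = 1.5
|y|^q = 3.0511^1.5 = 5.3295
f*(3.0511) = 5.3295 / 1.5 = 3.553


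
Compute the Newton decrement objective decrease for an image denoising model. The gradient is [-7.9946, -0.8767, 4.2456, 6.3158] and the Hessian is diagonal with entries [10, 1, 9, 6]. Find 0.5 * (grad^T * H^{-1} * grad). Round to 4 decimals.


Step 1: H is diagonal, so H^(-1) * g = [-0.7995, -0.8767, 0.4717, 1.0526].
Step 2: g^T H^(-1) g = sum_i g_i^2 / H_ii
  = (-7.9946)^2/10 + (-0.8767)^2/1 + (4.2456)^2/9 + (6.3158)^2/6
  = 6.3914 + 0.7686 + 2.0028 + 6.6482 = 15.811
Step 3: Objective decrease = 0.5 * g^T H^(-1) g = 7.9055


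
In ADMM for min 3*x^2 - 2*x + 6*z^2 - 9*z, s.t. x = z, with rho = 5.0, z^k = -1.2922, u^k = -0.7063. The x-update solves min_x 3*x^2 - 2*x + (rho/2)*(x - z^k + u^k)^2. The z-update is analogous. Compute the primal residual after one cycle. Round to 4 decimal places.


ADMM iteration with rho = 5.0, z^k = -1.2922, u^k = -0.7063
Step 1: x-update.
Minimize 3*x^2 - 2*x + (5.0/2)*(x + 1.2922 - 0.7063)^2
FOC: (2*3 + 5.0)*x = 2 + 5.0*(-1.2922 + 0.7063)
x^{k+1} = -0.0845
Step 2: z-update.
Minimize 6*z^2 - 9*z + (5.0/2)*(-0.0845 - z - 0.7063)^2
FOC: (2*6 + 5.0)*z = 9 + 5.0*(-0.0845 - 0.7063)
z^{k+1} = 0.2968
Step 3: u-update.
u^{k+1} = -0.7063 - 0.0845 - 0.2968 = -1.0876
Step 4: Primal residual = |-0.0845 - 0.2968| = 0.3813


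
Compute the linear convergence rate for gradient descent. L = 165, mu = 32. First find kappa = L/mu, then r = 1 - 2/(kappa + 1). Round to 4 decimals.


Step 1: Compute the condition number.
kappa = L/mu = 165/32 = 5.1563
Step 2: Compute the convergence rate.
r = 1 - 2/(kappa + 1) = 1 - 2*mu/(L + mu) = (L - mu)/(L + mu) = 133/197 = 0.6751


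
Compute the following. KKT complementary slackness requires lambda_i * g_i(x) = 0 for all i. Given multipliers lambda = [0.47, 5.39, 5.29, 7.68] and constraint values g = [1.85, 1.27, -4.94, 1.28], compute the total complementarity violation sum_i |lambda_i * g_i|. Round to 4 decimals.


KKT complementary slackness check:
lambda_1 * g_1 = 0.47 * 1.85 = 0.8695
lambda_2 * g_2 = 5.39 * 1.27 = 6.8453
lambda_3 * g_3 = 5.29 * -4.94 = -26.1326
lambda_4 * g_4 = 7.68 * 1.28 = 9.8304
Total violation = 0.8695 + 6.8453 + 26.1326 + 9.8304 = 43.6778


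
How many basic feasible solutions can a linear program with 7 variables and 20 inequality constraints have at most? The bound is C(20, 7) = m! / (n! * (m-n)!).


Each vertex corresponds to some choice of n active constraints out of m, so the number of vertices is at most C(m, n) = m! / (n!(m-n)!).
m = 20, n = 7
Numerator: 20 * 19 * 18 * 17 * 16 * 15 * 14
Denominator: 7! = 5040
C(20, 7) = 77520


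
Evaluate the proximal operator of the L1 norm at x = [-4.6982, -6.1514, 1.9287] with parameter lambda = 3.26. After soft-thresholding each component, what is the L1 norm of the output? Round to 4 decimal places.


Soft-thresholding with lambda = 3.26:
prox(-4.6982) = sign(-4.6982)*max(|-4.6982| - 3.26, 0) = -1.4382
prox(-6.1514) = sign(-6.1514)*max(|-6.1514| - 3.26, 0) = -2.8914
prox(1.9287) = sign(1.9287)*max(|1.9287| - 3.26, 0) = 0.0
prox(x) = [-1.4382, -2.8914, 0.0]
||prox(x)||_1 = 1.4382 + 2.8914 + 0.0 = 4.3296


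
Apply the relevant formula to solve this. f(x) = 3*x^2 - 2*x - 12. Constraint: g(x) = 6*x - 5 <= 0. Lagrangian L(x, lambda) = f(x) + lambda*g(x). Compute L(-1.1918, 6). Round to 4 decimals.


Step 1: Evaluate f(x).
f(-1.1918) = 3*(-1.1918)^2 - 2*(-1.1918) - 12 = -5.3552
Step 2: Evaluate g(x).
g(-1.1918) = 6*-1.1918 - 5 = -12.1508
Step 3: Compute Lagrangian.
L = -5.3552 + 6*-12.1508 = -78.26


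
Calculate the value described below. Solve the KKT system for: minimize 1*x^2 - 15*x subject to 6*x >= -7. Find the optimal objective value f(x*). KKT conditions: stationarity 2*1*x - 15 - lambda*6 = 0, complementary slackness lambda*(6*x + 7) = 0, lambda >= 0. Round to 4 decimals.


Step 1: Try lambda = 0 (constraint inactive).
Stationarity: 2*1*x - 15 = 0
x* = 15/(2*1) = 7.5
Check constraint: 6*7.5 = 45.0 >= -7 -- satisfied.
Step 2: Compute optimal value.
f(x*) = 1*7.5^2 - 15*7.5 = -56.25


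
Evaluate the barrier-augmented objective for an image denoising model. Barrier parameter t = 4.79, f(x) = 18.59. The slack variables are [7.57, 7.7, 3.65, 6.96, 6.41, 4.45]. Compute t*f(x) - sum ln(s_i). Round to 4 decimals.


Step 1: Compute log-barrier.
ln values: [2.0242, 2.0412, 1.2947, 1.9402, 1.8579, 1.4929]
phi = -(2.0242 + 2.0412 + 1.2947 + 1.9402 + 1.8579 + 1.4929) = -10.6511
Step 2: Compute augmented objective.
t*f(x) = 4.79*18.59 = 89.0461
Total = 89.0461 - 10.6511 = 78.395


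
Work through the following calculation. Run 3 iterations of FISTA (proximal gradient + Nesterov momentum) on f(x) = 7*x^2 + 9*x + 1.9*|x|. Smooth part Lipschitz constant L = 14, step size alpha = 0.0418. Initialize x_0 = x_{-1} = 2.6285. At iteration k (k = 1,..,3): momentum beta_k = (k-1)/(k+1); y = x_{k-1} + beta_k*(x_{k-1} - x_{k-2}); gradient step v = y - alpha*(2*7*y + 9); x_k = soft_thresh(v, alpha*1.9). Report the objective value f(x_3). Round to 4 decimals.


FISTA on f(x) = 7*x^2 + 9*x + 1.9*|x|
L = 14, alpha = 0.0418
Iteration 1: beta = 0.0, y = 2.6285 + 0.0*(2.6285 - 2.6285) = 2.6285
  grad(y) = 45.799, v = y - alpha*grad = 0.7141
  prox(v) = soft_thresh(0.7141, 0.0794) = 0.6347
Iteration 2: beta = 0.3333, y = 0.6347 + 0.3333*(0.6347 - 2.6285) = -0.0299
  grad(y) = 8.5811, v = y - alpha*grad = -0.3886
  prox(v) = soft_thresh(-0.3886, 0.0794) = -0.3092
Iteration 3: beta = 0.5, y = -0.3092 + 0.5*(-0.3092 - 0.6347) = -0.7811
  grad(y) = -1.9358, v = y - alpha*grad = -0.7002
  prox(v) = soft_thresh(-0.7002, 0.0794) = -0.6208
f(x_3) = 7*(-0.6208)^2 + 9*(-0.6208) + 1.9*|-0.6208| = -1.7099


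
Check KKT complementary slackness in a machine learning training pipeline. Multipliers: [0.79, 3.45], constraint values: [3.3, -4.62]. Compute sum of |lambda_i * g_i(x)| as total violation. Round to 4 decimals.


KKT complementary slackness check:
lambda_1 * g_1 = 0.79 * 3.3 = 2.607
lambda_2 * g_2 = 3.45 * -4.62 = -15.939
Total violation = 2.607 + 15.939 = 18.546


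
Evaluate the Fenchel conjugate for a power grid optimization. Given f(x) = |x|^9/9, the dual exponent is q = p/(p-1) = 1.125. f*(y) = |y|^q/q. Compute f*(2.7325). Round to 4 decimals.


The conjugate exponent q satisfies 1/p + 1/q = 1.
p = 9, so q = 9/(9 - 1) = 1.125
|y|^q = 2.7325^1.125 = 3.0983
f*(2.7325) = 3.0983 / 1.125 = 2.7541


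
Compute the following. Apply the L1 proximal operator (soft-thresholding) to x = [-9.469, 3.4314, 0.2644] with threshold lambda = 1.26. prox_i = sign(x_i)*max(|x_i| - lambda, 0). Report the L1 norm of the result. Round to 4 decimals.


Soft-thresholding with lambda = 1.26:
prox(-9.469) = sign(-9.469)*max(|-9.469| - 1.26, 0) = -8.209
prox(3.4314) = sign(3.4314)*max(|3.4314| - 1.26, 0) = 2.1714
prox(0.2644) = sign(0.2644)*max(|0.2644| - 1.26, 0) = 0.0
prox(x) = [-8.209, 2.1714, 0.0]
||prox(x)||_1 = 8.209 + 2.1714 + 0.0 = 10.3804


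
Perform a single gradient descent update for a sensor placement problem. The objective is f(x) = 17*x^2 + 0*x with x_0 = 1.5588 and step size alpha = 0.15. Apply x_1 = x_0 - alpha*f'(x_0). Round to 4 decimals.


We compute the gradient at x_0 and apply the update.
f'(x) = 34*x + 0
f'(1.5588) = 34*1.5588 + 0 = 52.9992
x_1 = 1.5588 - 0.15*52.9992 = -6.3911


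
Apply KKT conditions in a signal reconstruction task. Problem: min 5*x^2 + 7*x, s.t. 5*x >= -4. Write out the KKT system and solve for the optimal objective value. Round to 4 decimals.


Step 1: Try lambda = 0 (constraint inactive).
Stationarity: 2*5*x + 7 = 0
x* = -7/(2*5) = -0.7
Check constraint: 5*-0.7 = -3.5 >= -4 -- satisfied.
Step 2: Compute optimal value.
f(x*) = 5*(-0.7)^2 + 7*(-0.7) = -2.45


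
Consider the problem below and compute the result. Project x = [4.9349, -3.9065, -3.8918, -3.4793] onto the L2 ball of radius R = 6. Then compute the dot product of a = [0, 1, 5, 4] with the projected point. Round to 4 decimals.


Step 1: Compute ||x|| (intermediates to 6 decimals).
||x|| = sqrt(4.9349^2 + (-3.9065)^2 + (-3.8918)^2 + (-3.4793)^2) = 8.17714
Step 2: Project.
Since ||x|| > R, scale = R/||x|| = 6/8.17714 = 0.733753, proj(x) = scale * x
proj(x) = [3.620998, -2.866406, -2.85562, -2.552947]
Step 3: Dot product.
a^T * proj(x) = 0*3.620998 + 1*(-2.866406) + 5*(-2.85562) + 4*(-2.552947) = -27.3563


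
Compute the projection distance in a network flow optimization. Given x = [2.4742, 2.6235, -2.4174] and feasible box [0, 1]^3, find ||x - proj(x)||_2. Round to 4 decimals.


Project each component onto [0, 1].
clip(2.4742) = 1.0, clip(2.6235) = 1.0, clip(-2.4174) = 0.0
Projection = [1.0, 1.0, 0.0]
Squared diffs: [2.1733, 2.6358, 5.8438]
Distance = sqrt(10.6529) = 3.2639


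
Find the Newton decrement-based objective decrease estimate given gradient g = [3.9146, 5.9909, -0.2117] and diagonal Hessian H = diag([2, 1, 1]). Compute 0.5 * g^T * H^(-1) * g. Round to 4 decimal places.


Step 1: H is diagonal, so H^(-1) * g = [1.9573, 5.9909, -0.2117].
Step 2: g^T H^(-1) g = sum_i g_i^2 / H_ii
  = (3.9146)^2/2 + (5.9909)^2/1 + (-0.2117)^2/1
  = 7.662 + 35.8909 + 0.0448 = 43.5977
Step 3: Objective decrease = 0.5 * g^T H^(-1) g = 21.7989


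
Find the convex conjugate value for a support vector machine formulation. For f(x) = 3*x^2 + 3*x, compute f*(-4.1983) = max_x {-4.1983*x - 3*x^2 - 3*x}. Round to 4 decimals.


f*(y) = sup_x {y*x - a*x^2 - b*x} = sup_x {(y-b)*x - a*x^2}
FOC: (y - b) - 2a*x = 0 => x* = (y - b)/(2a)
x* = (-4.1983 - 3)/(2*3) = -1.1997
f*(-4.1983) = (y-b)^2/(4a) = (-4.1983 - 3)^2/(4*3)
= 51.8155/12 = 4.318


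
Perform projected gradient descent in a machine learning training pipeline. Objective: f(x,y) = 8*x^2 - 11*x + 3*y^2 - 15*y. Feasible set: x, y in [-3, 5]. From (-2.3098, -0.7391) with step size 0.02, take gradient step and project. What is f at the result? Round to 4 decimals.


Step 1: Compute gradient at (-2.3098, -0.7391).
grad_x = 2*8*-2.3098 - 11 = -47.9568
grad_y = 2*3*-0.7391 - 15 = -19.4346
Step 2: Gradient step.
x_raw = -2.3098 - 0.02*-47.9568 = -1.3507
y_raw = -0.7391 - 0.02*-19.4346 = -0.3504
Step 3: Project onto [-3, 5].
x_proj = clip(-1.3507) = -1.3507
y_proj = clip(-0.3504) = -0.3504
Step 4: Evaluate f.
f(-1.3507, -0.3504) = 35.0761


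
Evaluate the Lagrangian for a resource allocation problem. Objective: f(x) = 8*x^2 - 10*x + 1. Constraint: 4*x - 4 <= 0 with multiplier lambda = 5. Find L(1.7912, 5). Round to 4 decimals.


Step 1: Evaluate f(x).
f(1.7912) = 8*1.7912^2 - 10*1.7912 + 1 = 8.7552
Step 2: Evaluate g(x).
g(1.7912) = 4*1.7912 - 4 = 3.1648
Step 3: Compute Lagrangian.
L = 8.7552 + 5*3.1648 = 24.5792


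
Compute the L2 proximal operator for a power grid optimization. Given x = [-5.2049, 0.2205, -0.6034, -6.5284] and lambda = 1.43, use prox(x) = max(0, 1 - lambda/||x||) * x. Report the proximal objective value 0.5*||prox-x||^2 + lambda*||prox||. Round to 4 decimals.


Step 1: Compute ||x||.
||x|| = 8.374
Step 2: Compute scaling factor.
scale = max(0, 1 - 1.43/8.374) = 0.8292
Step 3: prox(x) = [-4.3161, 0.1828, -0.5004, -5.4136]
||prox(x)|| = 6.944
Step 4: Proximal objective.
0.5*||prox-x||^2 = 1.0225
lambda*||prox|| = 9.9299
Total = 10.9524


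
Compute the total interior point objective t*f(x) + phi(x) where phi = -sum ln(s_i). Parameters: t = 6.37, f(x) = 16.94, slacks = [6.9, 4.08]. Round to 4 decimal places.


Step 1: Compute log-barrier.
ln values: [1.9315, 1.4061]
phi = -(1.9315 + 1.4061) = -3.3376
Step 2: Compute augmented objective.
t*f(x) = 6.37*16.94 = 107.9078
Total = 107.9078 - 3.3376 = 104.5702


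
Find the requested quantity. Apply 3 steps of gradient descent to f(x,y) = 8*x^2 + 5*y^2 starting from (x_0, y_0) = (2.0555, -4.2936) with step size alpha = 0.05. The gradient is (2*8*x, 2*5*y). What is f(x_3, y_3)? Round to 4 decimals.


Gradient descent on f(x,y) = 8*x^2 + 5*y^2.
Starting point: (2.0555, -4.2936), alpha = 0.05
Step 1: grad_x = 2*8*2.0555 = 32.888, grad_y = 2*5*-4.2936 = -42.936
  x_1 = 2.0555 - 0.05*32.888 = 0.4111
  y_1 = -4.2936 - 0.05*-42.936 = -2.1468
Step 2: grad_x = 2*8*0.4111 = 6.5776, grad_y = 2*5*-2.1468 = -21.468
  x_2 = 0.4111 - 0.05*6.5776 = 0.0822
  y_2 = -2.1468 - 0.05*-21.468 = -1.0734
Step 3: grad_x = 2*8*0.0822 = 1.3155, grad_y = 2*5*-1.0734 = -10.734
  x_3 = 0.0822 - 0.05*1.3155 = 0.0164
  y_3 = -1.0734 - 0.05*-10.734 = -0.5367
f(0.0164, -0.5367) = 8*0.0164^2 + 5*(-0.5367)^2 = 1.4424


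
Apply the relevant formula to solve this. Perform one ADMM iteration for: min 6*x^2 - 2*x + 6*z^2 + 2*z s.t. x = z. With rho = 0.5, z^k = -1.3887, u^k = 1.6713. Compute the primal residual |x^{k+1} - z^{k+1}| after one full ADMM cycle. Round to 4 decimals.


ADMM iteration with rho = 0.5, z^k = -1.3887, u^k = 1.6713
Step 1: x-update.
Minimize 6*x^2 - 2*x + (0.5/2)*(x + 1.3887 + 1.6713)^2
FOC: (2*6 + 0.5)*x = 2 + 0.5*(-1.3887 - 1.6713)
x^{k+1} = 0.0376
Step 2: z-update.
Minimize 6*z^2 + 2*z + (0.5/2)*(0.0376 - z + 1.6713)^2
FOC: (2*6 + 0.5)*z = -2 + 0.5*(0.0376 + 1.6713)
z^{k+1} = -0.0916
Step 3: u-update.
u^{k+1} = 1.6713 + 0.0376 + 0.0916 = 1.8005
Step 4: Primal residual = |0.0376 + 0.0916| = 0.1292


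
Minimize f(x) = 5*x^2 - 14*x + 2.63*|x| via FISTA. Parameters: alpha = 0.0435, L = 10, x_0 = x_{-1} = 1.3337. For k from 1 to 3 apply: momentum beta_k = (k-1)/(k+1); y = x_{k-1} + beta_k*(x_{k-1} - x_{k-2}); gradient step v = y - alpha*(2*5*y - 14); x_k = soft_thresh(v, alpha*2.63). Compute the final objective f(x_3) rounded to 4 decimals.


FISTA on f(x) = 5*x^2 - 14*x + 2.63*|x|
L = 10, alpha = 0.0435
Iteration 1: beta = 0.0, y = 1.3337 + 0.0*(1.3337 - 1.3337) = 1.3337
  grad(y) = -0.663, v = y - alpha*grad = 1.3625
  prox(v) = soft_thresh(1.3625, 0.1144) = 1.2481
Iteration 2: beta = 0.3333, y = 1.2481 + 0.3333*(1.2481 - 1.3337) = 1.2196
  grad(y) = -1.8039, v = y - alpha*grad = 1.2981
  prox(v) = soft_thresh(1.2981, 0.1144) = 1.1837
Iteration 3: beta = 0.5, y = 1.1837 + 0.5*(1.1837 - 1.2481) = 1.1514
  grad(y) = -2.4855, v = y - alpha*grad = 1.2596
  prox(v) = soft_thresh(1.2596, 0.1144) = 1.1452
f(x_3) = 5*1.1452^2 - 14*1.1452 + 2.63*|1.1452| = -6.4635


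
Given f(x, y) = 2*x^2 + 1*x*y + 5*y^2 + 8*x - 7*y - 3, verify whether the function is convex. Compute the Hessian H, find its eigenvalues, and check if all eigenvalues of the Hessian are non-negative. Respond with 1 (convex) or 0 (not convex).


The Hessian of f(x,y) = 2*x^2 + 1*x*y + 5*y^2 + 8*x - 7*y - 3 is:
H = [[4, 1], [1, 10]]
Trace = 4 + 10 = 14
Determinant = 4*10 - (1)^2 = 39
Discriminant = (14)^2 - 4*39 = 40.0
Eigenvalues: lambda_1 = 3.8377, lambda_2 = 10.1623
The function is convex.

1


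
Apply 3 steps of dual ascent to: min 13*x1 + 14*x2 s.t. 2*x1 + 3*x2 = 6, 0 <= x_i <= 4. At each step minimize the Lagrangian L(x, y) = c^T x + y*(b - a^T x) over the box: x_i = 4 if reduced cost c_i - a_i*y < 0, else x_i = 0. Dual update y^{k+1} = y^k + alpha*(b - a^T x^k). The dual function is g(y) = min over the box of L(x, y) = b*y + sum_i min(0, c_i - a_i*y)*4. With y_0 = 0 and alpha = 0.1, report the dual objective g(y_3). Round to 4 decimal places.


Dual ascent for LP: min 13*x1 + 14*x2, 2*x1 + 3*x2 = 6, 0 <= x_i <= 4
Step 1: y^k = 0.0, reduced costs: (13.0, 14.0)
  x^k = (0.0, 0.0), subgradient = b - a^T x = 6.0
  y^{k+1} = 0.0 + 0.1*6.0 = 0.6
Step 2: y^k = 0.6, reduced costs: (11.8, 12.2)
  x^k = (0.0, 0.0), subgradient = b - a^T x = 6.0
  y^{k+1} = 0.6 + 0.1*6.0 = 1.2
Step 3: y^k = 1.2, reduced costs: (10.6, 10.4)
  x^k = (0.0, 0.0), subgradient = b - a^T x = 6.0
  y^{k+1} = 1.2 + 0.1*6.0 = 1.8
Dual objective at y_3 = 1.8: reduced costs (9.4, 8.6), box minimizer x = (0.0, 0.0)
g(y_3) = b*y + (c1 - a1*y)*x1 + (c2 - a2*y)*x2 = 6*1.8 + 9.4*0.0 + 8.6*0.0 = 10.8 + 0.0 + 0.0 = 10.8


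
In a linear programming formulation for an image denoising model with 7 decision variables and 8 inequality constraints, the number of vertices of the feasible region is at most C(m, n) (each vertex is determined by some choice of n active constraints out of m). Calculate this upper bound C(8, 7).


Each vertex corresponds to some choice of n active constraints out of m, so the number of vertices is at most C(m, n) = m! / (n!(m-n)!).
m = 8, n = 7
Numerator: 8 * 7 * 6 * 5 * 4 * 3 * 2
Denominator: 7! = 5040
C(8, 7) = 8


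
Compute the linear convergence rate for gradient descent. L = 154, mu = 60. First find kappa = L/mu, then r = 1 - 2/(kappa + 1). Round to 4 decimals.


Step 1: Compute the condition number.
kappa = L/mu = 154/60 = 2.5667
Step 2: Compute the convergence rate.
r = 1 - 2/(kappa + 1) = 1 - 2*mu/(L + mu) = (L - mu)/(L + mu) = 94/214 = 0.4393


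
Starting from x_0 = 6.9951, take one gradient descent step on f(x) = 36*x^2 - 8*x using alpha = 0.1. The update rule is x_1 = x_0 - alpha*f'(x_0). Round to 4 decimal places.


We compute the gradient at x_0 and apply the update.
f'(x) = 72*x - 8
f'(6.9951) = 72*6.9951 - 8 = 495.6472
x_1 = 6.9951 - 0.1*495.6472 = -42.5696


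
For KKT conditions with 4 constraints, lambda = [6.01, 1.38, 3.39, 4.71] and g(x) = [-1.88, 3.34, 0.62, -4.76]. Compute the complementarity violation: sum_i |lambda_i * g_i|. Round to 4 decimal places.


KKT complementary slackness check:
lambda_1 * g_1 = 6.01 * -1.88 = -11.2988
lambda_2 * g_2 = 1.38 * 3.34 = 4.6092
lambda_3 * g_3 = 3.39 * 0.62 = 2.1018
lambda_4 * g_4 = 4.71 * -4.76 = -22.4196
Total violation = 11.2988 + 4.6092 + 2.1018 + 22.4196 = 40.4294


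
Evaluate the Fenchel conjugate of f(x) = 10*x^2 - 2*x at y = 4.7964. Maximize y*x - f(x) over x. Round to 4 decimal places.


f*(y) = sup_x {y*x - a*x^2 - b*x} = sup_x {(y-b)*x - a*x^2}
FOC: (y - b) - 2a*x = 0 => x* = (y - b)/(2a)
x* = (4.7964 + 2)/(2*10) = 0.3398
f*(4.7964) = (y-b)^2/(4a) = (4.7964 + 2)^2/(4*10)
= 46.1911/40 = 1.1548


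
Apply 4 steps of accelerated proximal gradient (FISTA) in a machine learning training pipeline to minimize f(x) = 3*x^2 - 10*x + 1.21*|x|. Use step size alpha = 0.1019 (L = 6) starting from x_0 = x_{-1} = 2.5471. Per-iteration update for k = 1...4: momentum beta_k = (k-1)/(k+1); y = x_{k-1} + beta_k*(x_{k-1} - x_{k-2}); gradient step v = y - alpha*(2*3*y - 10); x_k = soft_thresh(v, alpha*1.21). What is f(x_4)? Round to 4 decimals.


FISTA on f(x) = 3*x^2 - 10*x + 1.21*|x|
L = 6, alpha = 0.1019
Iteration 1: beta = 0.0, y = 2.5471 + 0.0*(2.5471 - 2.5471) = 2.5471
  grad(y) = 5.2826, v = y - alpha*grad = 2.0088
  prox(v) = soft_thresh(2.0088, 0.1233) = 1.8855
Iteration 2: beta = 0.3333, y = 1.8855 + 0.3333*(1.8855 - 2.5471) = 1.665
  grad(y) = -0.0102, v = y - alpha*grad = 1.666
  prox(v) = soft_thresh(1.666, 0.1233) = 1.5427
Iteration 3: beta = 0.5, y = 1.5427 + 0.5*(1.5427 - 1.8855) = 1.3713
  grad(y) = -1.7721, v = y - alpha*grad = 1.5519
  prox(v) = soft_thresh(1.5519, 0.1233) = 1.4286
Iteration 4: beta = 0.6, y = 1.4286 + 0.6*(1.4286 - 1.5427) = 1.3601
  grad(y) = -1.8393, v = y - alpha*grad = 1.5475
  prox(v) = soft_thresh(1.5475, 0.1233) = 1.4242
f(x_4) = 3*1.4242^2 - 10*1.4242 + 1.21*|1.4242| = -6.4337


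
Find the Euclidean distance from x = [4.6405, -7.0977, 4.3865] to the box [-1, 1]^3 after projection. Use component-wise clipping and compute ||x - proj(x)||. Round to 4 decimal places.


Project each component onto [-1, 1].
clip(4.6405) = 1.0, clip(-7.0977) = -1.0, clip(4.3865) = 1.0
Projection = [1.0, -1.0, 1.0]
Squared diffs: [13.2532, 37.1819, 11.4684]
Distance = sqrt(61.9035) = 7.8679


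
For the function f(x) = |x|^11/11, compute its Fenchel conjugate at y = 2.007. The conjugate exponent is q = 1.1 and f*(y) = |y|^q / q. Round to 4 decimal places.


The conjugate exponent q satisfies 1/p + 1/q = 1.
p = 11, so q = 11/(11 - 1) = 1.1
|y|^q = 2.007^1.1 = 2.1518
f*(2.007) = 2.1518 / 1.1 = 1.9562


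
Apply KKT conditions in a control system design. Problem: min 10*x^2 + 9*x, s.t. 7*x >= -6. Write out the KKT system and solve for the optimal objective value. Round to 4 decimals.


Step 1: Try lambda = 0 (constraint inactive).
Stationarity: 2*10*x + 9 = 0
x* = -9/(2*10) = -0.45
Check constraint: 7*-0.45 = -3.15 >= -6 -- satisfied.
Step 2: Compute optimal value.
f(x*) = 10*(-0.45)^2 + 9*(-0.45) = -2.025


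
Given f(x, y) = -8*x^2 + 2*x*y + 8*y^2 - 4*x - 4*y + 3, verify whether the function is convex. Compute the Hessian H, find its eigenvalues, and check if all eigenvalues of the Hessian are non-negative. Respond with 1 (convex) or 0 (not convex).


The Hessian of f(x,y) = -8*x^2 + 2*x*y + 8*y^2 - 4*x - 4*y + 3 is:
H = [[-16, 2], [2, 16]]
Trace = -16 + 16 = 0
Determinant = -16*16 - (2)^2 = -260
Discriminant = (0)^2 - 4*-260 = 1040.0
Eigenvalues: lambda_1 = -16.1245, lambda_2 = 16.1245
The function is not convex.

0


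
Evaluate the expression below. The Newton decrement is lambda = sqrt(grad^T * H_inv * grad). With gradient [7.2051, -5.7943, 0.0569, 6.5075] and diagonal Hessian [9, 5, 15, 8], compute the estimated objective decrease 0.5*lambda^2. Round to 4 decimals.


Step 1: H is diagonal, so H^(-1) * g = [0.8006, -1.1589, 0.0038, 0.8134].
Step 2: g^T H^(-1) g = sum_i g_i^2 / H_ii
  = (7.2051)^2/9 + (-5.7943)^2/5 + (0.0569)^2/15 + (6.5075)^2/8
  = 5.7682 + 6.7148 + 0.0002 + 5.2934 = 17.7766
Step 3: Objective decrease = 0.5 * g^T H^(-1) g = 8.8883
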